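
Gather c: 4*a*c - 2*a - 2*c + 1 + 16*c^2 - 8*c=-2*a + 16*c^2 + c*(4*a - 10) + 1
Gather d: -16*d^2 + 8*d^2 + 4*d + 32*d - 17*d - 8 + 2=-8*d^2 + 19*d - 6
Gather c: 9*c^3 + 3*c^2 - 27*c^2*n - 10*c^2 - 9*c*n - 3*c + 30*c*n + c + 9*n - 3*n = 9*c^3 + c^2*(-27*n - 7) + c*(21*n - 2) + 6*n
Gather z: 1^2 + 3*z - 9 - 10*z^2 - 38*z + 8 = -10*z^2 - 35*z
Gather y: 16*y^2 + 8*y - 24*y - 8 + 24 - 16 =16*y^2 - 16*y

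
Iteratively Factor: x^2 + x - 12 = (x + 4)*(x - 3)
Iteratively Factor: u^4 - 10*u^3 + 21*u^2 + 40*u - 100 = (u - 5)*(u^3 - 5*u^2 - 4*u + 20) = (u - 5)*(u - 2)*(u^2 - 3*u - 10) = (u - 5)*(u - 2)*(u + 2)*(u - 5)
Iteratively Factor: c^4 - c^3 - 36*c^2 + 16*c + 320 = (c - 4)*(c^3 + 3*c^2 - 24*c - 80) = (c - 5)*(c - 4)*(c^2 + 8*c + 16) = (c - 5)*(c - 4)*(c + 4)*(c + 4)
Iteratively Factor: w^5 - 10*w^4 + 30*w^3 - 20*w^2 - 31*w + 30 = (w - 1)*(w^4 - 9*w^3 + 21*w^2 + w - 30) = (w - 5)*(w - 1)*(w^3 - 4*w^2 + w + 6) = (w - 5)*(w - 2)*(w - 1)*(w^2 - 2*w - 3) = (w - 5)*(w - 2)*(w - 1)*(w + 1)*(w - 3)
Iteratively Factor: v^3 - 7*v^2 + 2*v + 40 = (v + 2)*(v^2 - 9*v + 20) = (v - 5)*(v + 2)*(v - 4)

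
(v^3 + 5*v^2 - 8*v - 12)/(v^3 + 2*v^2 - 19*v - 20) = (v^2 + 4*v - 12)/(v^2 + v - 20)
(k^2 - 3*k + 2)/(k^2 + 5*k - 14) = (k - 1)/(k + 7)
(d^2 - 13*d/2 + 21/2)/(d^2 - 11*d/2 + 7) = (d - 3)/(d - 2)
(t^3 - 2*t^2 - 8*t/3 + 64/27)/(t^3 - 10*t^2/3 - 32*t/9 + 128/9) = (9*t^2 + 6*t - 8)/(3*(3*t^2 - 2*t - 16))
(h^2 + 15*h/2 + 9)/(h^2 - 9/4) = 2*(h + 6)/(2*h - 3)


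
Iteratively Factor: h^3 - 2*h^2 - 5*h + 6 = (h - 3)*(h^2 + h - 2) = (h - 3)*(h - 1)*(h + 2)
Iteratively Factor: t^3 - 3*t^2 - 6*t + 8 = (t - 1)*(t^2 - 2*t - 8) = (t - 4)*(t - 1)*(t + 2)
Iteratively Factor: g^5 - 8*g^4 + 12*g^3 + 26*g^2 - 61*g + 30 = (g - 3)*(g^4 - 5*g^3 - 3*g^2 + 17*g - 10) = (g - 3)*(g - 1)*(g^3 - 4*g^2 - 7*g + 10) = (g - 3)*(g - 1)^2*(g^2 - 3*g - 10) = (g - 3)*(g - 1)^2*(g + 2)*(g - 5)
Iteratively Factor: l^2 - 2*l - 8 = (l - 4)*(l + 2)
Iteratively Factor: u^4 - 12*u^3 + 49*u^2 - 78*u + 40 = (u - 4)*(u^3 - 8*u^2 + 17*u - 10) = (u - 4)*(u - 2)*(u^2 - 6*u + 5) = (u - 5)*(u - 4)*(u - 2)*(u - 1)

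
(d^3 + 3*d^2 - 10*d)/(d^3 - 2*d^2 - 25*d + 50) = d/(d - 5)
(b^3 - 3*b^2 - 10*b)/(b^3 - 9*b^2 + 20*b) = (b + 2)/(b - 4)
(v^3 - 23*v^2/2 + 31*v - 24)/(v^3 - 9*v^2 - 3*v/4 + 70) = 2*(2*v^2 - 7*v + 6)/(4*v^2 - 4*v - 35)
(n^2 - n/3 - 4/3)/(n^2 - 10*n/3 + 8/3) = (n + 1)/(n - 2)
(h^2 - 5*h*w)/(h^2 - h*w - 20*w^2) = h/(h + 4*w)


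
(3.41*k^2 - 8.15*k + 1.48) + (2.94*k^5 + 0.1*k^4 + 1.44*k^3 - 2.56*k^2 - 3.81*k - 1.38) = 2.94*k^5 + 0.1*k^4 + 1.44*k^3 + 0.85*k^2 - 11.96*k + 0.1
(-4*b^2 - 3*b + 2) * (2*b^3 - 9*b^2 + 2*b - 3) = -8*b^5 + 30*b^4 + 23*b^3 - 12*b^2 + 13*b - 6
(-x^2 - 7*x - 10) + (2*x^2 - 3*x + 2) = x^2 - 10*x - 8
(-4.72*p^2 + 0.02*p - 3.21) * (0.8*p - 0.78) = -3.776*p^3 + 3.6976*p^2 - 2.5836*p + 2.5038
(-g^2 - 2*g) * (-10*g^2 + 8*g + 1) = 10*g^4 + 12*g^3 - 17*g^2 - 2*g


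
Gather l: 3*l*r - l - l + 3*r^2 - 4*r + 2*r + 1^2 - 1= l*(3*r - 2) + 3*r^2 - 2*r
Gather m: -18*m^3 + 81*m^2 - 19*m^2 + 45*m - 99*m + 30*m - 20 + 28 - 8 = -18*m^3 + 62*m^2 - 24*m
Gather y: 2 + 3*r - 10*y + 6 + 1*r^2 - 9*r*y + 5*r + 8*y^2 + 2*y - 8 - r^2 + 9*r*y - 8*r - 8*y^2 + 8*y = 0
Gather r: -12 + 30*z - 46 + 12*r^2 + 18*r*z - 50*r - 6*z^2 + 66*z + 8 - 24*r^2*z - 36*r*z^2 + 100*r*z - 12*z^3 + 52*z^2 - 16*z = r^2*(12 - 24*z) + r*(-36*z^2 + 118*z - 50) - 12*z^3 + 46*z^2 + 80*z - 50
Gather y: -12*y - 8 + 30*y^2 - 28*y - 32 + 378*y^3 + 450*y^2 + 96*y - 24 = 378*y^3 + 480*y^2 + 56*y - 64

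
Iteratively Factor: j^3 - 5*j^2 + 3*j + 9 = (j - 3)*(j^2 - 2*j - 3) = (j - 3)*(j + 1)*(j - 3)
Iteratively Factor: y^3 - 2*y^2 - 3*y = (y)*(y^2 - 2*y - 3) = y*(y + 1)*(y - 3)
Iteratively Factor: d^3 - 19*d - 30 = (d + 3)*(d^2 - 3*d - 10) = (d + 2)*(d + 3)*(d - 5)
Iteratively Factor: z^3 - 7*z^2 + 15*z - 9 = (z - 3)*(z^2 - 4*z + 3) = (z - 3)*(z - 1)*(z - 3)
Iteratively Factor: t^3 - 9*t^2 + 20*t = (t - 5)*(t^2 - 4*t) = t*(t - 5)*(t - 4)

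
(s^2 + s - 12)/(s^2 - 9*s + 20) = (s^2 + s - 12)/(s^2 - 9*s + 20)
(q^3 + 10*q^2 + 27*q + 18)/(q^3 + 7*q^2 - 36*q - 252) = (q^2 + 4*q + 3)/(q^2 + q - 42)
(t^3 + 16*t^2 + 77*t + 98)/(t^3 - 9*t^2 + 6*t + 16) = (t^3 + 16*t^2 + 77*t + 98)/(t^3 - 9*t^2 + 6*t + 16)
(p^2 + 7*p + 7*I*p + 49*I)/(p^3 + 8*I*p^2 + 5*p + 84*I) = (p + 7)/(p^2 + I*p + 12)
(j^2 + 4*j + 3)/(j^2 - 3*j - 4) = (j + 3)/(j - 4)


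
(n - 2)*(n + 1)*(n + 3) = n^3 + 2*n^2 - 5*n - 6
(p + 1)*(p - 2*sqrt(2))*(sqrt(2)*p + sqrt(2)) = sqrt(2)*p^3 - 4*p^2 + 2*sqrt(2)*p^2 - 8*p + sqrt(2)*p - 4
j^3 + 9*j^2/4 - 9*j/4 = j*(j - 3/4)*(j + 3)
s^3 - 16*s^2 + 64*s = s*(s - 8)^2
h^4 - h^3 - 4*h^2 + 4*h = h*(h - 2)*(h - 1)*(h + 2)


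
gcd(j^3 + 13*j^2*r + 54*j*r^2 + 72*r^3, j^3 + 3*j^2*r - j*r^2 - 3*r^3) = j + 3*r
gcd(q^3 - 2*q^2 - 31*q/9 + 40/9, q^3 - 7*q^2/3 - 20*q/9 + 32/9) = q^2 - 11*q/3 + 8/3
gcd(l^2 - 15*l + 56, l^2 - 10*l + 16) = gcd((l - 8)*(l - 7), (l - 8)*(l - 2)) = l - 8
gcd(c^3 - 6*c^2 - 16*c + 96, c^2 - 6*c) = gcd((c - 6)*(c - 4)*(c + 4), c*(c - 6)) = c - 6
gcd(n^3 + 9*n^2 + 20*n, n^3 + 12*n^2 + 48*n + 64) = n + 4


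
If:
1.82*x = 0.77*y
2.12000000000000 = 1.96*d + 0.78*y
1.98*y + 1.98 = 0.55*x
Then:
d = 1.53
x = -0.48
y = -1.13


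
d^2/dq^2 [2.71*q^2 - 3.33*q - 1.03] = 5.42000000000000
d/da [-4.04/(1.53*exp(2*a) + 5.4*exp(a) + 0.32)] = (12.3624*exp(a) + 21.816)*exp(a)/(1.53*exp(2*a) + 5.4*exp(a) + 0.32)^2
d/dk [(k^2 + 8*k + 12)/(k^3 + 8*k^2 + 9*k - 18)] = (-k^2 - 4*k - 7)/(k^4 + 4*k^3 - 2*k^2 - 12*k + 9)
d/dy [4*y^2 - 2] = 8*y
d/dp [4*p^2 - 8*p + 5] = 8*p - 8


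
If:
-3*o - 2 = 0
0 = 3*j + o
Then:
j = 2/9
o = -2/3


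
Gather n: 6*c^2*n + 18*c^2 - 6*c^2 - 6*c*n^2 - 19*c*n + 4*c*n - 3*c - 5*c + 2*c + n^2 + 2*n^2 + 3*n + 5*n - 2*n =12*c^2 - 6*c + n^2*(3 - 6*c) + n*(6*c^2 - 15*c + 6)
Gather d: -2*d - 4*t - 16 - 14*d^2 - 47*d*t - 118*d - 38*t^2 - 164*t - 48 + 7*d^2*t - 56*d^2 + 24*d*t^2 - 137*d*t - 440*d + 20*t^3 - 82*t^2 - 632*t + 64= d^2*(7*t - 70) + d*(24*t^2 - 184*t - 560) + 20*t^3 - 120*t^2 - 800*t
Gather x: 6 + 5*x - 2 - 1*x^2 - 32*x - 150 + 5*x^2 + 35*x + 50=4*x^2 + 8*x - 96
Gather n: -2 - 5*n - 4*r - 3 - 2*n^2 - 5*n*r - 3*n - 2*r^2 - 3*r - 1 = -2*n^2 + n*(-5*r - 8) - 2*r^2 - 7*r - 6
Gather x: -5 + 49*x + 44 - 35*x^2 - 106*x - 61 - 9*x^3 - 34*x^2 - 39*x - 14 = -9*x^3 - 69*x^2 - 96*x - 36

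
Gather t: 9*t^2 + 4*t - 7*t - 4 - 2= 9*t^2 - 3*t - 6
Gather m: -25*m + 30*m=5*m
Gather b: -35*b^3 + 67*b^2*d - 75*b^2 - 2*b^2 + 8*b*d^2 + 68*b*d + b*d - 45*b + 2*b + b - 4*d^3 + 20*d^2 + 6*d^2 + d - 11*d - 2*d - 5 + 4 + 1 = -35*b^3 + b^2*(67*d - 77) + b*(8*d^2 + 69*d - 42) - 4*d^3 + 26*d^2 - 12*d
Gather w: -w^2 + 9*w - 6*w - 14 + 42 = -w^2 + 3*w + 28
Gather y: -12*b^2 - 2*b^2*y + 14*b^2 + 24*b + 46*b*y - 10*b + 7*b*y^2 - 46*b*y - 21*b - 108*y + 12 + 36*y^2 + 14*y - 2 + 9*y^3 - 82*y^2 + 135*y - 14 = 2*b^2 - 7*b + 9*y^3 + y^2*(7*b - 46) + y*(41 - 2*b^2) - 4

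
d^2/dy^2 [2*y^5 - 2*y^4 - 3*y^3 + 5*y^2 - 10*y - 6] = 40*y^3 - 24*y^2 - 18*y + 10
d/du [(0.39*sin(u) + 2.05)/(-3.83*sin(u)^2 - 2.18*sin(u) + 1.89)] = (1.4937*sin(u)^2 + 15.703*sin(u) + 5.2061)*cos(u)/(14.6689*sin(u)^4 + 16.6988*sin(u)^3 - 9.725*sin(u)^2 - 8.2404*sin(u) + 3.5721)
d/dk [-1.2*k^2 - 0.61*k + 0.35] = -2.4*k - 0.61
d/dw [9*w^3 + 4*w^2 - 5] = w*(27*w + 8)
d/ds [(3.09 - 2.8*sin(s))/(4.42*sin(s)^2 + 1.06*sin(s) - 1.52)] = (12.376*sin(s)^2 - 27.3156*sin(s) + 0.980599999999999)*cos(s)/(19.5364*sin(s)^4 + 9.3704*sin(s)^3 - 12.3132*sin(s)^2 - 3.2224*sin(s) + 2.3104)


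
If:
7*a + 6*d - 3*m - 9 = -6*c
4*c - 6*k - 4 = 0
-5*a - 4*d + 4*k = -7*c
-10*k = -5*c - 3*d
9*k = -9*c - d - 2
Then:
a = 46/25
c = 2/5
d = -2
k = -2/5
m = -143/75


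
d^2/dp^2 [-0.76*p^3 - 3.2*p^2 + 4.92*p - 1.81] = -4.56*p - 6.4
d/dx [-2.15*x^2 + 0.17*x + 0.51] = 0.17 - 4.3*x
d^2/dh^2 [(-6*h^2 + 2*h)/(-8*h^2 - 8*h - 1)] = 4*(-256*h^3 - 72*h^2 + 24*h + 11)/(512*h^6 + 1536*h^5 + 1728*h^4 + 896*h^3 + 216*h^2 + 24*h + 1)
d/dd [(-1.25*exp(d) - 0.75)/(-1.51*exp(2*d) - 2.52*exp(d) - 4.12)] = (-1.8875*exp(2*d) - 2.265*exp(d) + 3.26)*exp(d)/(2.2801*exp(4*d) + 7.6104*exp(3*d) + 18.7928*exp(2*d) + 20.7648*exp(d) + 16.9744)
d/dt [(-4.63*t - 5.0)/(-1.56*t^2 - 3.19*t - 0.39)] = (7.2228*t^2 + 14.7697*t - (3.12*t + 3.19)*(4.63*t + 5.0) + 1.8057)/(1.56*t^2 + 3.19*t + 0.39)^2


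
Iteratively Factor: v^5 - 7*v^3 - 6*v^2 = (v + 2)*(v^4 - 2*v^3 - 3*v^2) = (v - 3)*(v + 2)*(v^3 + v^2) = v*(v - 3)*(v + 2)*(v^2 + v) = v^2*(v - 3)*(v + 2)*(v + 1)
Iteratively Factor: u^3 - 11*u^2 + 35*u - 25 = (u - 5)*(u^2 - 6*u + 5) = (u - 5)^2*(u - 1)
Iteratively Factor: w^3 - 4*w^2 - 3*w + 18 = (w - 3)*(w^2 - w - 6) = (w - 3)*(w + 2)*(w - 3)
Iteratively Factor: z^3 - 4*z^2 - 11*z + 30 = (z - 2)*(z^2 - 2*z - 15) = (z - 2)*(z + 3)*(z - 5)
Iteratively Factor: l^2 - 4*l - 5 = (l + 1)*(l - 5)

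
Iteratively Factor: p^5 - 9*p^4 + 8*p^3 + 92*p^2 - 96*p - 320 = (p + 2)*(p^4 - 11*p^3 + 30*p^2 + 32*p - 160) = (p + 2)^2*(p^3 - 13*p^2 + 56*p - 80) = (p - 4)*(p + 2)^2*(p^2 - 9*p + 20) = (p - 4)^2*(p + 2)^2*(p - 5)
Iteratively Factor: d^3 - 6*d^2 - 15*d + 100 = (d + 4)*(d^2 - 10*d + 25) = (d - 5)*(d + 4)*(d - 5)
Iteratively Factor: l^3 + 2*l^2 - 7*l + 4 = (l - 1)*(l^2 + 3*l - 4) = (l - 1)^2*(l + 4)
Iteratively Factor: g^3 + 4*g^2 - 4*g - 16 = (g - 2)*(g^2 + 6*g + 8) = (g - 2)*(g + 4)*(g + 2)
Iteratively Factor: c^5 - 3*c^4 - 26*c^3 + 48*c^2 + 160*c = (c + 2)*(c^4 - 5*c^3 - 16*c^2 + 80*c) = c*(c + 2)*(c^3 - 5*c^2 - 16*c + 80) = c*(c - 5)*(c + 2)*(c^2 - 16) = c*(c - 5)*(c + 2)*(c + 4)*(c - 4)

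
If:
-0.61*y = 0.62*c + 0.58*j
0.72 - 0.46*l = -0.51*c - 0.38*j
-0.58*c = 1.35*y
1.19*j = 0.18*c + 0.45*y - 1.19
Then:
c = 1.65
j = -1.02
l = 2.55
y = -0.71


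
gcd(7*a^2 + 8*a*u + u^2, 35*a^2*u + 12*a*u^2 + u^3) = 7*a + u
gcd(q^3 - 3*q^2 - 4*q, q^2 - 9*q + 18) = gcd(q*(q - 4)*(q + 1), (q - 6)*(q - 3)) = 1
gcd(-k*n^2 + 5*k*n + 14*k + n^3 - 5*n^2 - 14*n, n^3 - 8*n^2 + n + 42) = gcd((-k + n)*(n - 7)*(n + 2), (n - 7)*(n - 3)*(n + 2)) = n^2 - 5*n - 14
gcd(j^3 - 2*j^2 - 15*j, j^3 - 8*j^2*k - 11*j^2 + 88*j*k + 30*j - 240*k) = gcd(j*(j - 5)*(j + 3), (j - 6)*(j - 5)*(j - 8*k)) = j - 5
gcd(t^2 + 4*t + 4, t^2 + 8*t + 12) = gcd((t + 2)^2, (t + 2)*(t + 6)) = t + 2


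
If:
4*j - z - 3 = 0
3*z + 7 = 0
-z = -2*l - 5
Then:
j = 1/6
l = -11/3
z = -7/3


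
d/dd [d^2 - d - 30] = 2*d - 1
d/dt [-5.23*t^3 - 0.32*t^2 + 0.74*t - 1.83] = -15.69*t^2 - 0.64*t + 0.74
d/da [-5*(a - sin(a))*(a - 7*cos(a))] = -5*(a - sin(a))*(7*sin(a) + 1) + 5*(a - 7*cos(a))*(cos(a) - 1)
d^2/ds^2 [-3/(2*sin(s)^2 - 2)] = (9 - 6*cos(s)^2)/cos(s)^4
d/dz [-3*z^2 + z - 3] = 1 - 6*z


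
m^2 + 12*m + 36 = (m + 6)^2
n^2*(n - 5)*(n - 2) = n^4 - 7*n^3 + 10*n^2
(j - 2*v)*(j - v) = j^2 - 3*j*v + 2*v^2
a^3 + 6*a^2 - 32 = (a - 2)*(a + 4)^2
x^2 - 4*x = x*(x - 4)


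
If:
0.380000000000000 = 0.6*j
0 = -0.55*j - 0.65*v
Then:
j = 0.63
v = -0.54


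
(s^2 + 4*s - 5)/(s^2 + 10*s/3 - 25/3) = 3*(s - 1)/(3*s - 5)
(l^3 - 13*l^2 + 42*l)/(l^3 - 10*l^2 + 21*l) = (l - 6)/(l - 3)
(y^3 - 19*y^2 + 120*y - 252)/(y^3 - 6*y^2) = 1 - 13/y + 42/y^2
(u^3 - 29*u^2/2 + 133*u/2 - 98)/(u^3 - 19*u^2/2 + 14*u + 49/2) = (u - 4)/(u + 1)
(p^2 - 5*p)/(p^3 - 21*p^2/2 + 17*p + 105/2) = 2*p/(2*p^2 - 11*p - 21)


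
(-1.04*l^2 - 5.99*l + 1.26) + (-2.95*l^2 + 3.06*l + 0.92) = -3.99*l^2 - 2.93*l + 2.18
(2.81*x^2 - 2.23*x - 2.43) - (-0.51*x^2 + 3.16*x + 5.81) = 3.32*x^2 - 5.39*x - 8.24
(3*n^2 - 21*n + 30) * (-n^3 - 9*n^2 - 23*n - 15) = -3*n^5 - 6*n^4 + 90*n^3 + 168*n^2 - 375*n - 450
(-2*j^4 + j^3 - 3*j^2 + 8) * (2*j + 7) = -4*j^5 - 12*j^4 + j^3 - 21*j^2 + 16*j + 56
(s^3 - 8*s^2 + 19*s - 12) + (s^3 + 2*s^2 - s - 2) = 2*s^3 - 6*s^2 + 18*s - 14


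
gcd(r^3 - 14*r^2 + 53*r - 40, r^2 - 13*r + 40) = r^2 - 13*r + 40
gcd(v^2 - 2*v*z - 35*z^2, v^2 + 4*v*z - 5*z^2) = v + 5*z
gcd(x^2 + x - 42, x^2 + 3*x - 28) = x + 7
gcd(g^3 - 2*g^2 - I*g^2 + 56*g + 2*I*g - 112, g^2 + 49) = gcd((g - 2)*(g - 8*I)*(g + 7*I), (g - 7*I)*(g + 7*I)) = g + 7*I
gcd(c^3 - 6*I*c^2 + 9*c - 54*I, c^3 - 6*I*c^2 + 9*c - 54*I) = c^3 - 6*I*c^2 + 9*c - 54*I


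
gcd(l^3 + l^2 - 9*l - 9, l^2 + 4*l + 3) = l^2 + 4*l + 3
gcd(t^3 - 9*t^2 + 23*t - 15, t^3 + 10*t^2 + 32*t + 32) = 1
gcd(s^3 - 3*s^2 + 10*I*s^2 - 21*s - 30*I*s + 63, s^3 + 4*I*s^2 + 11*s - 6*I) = 1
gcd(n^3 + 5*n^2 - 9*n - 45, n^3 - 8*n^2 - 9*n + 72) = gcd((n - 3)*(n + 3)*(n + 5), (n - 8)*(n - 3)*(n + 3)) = n^2 - 9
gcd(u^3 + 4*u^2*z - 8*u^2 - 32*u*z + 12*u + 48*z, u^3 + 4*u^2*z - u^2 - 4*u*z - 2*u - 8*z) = u^2 + 4*u*z - 2*u - 8*z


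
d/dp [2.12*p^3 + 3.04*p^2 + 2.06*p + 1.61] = 6.36*p^2 + 6.08*p + 2.06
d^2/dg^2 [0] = 0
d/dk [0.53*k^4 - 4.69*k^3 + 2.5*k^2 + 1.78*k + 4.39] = 2.12*k^3 - 14.07*k^2 + 5.0*k + 1.78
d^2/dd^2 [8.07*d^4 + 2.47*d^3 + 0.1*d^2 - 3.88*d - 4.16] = 96.84*d^2 + 14.82*d + 0.2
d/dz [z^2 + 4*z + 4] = 2*z + 4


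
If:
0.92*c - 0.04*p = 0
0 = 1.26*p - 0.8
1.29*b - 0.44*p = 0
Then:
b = 0.22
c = 0.03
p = 0.63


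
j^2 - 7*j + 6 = (j - 6)*(j - 1)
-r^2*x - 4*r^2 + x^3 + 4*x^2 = (-r + x)*(r + x)*(x + 4)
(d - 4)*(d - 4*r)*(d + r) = d^3 - 3*d^2*r - 4*d^2 - 4*d*r^2 + 12*d*r + 16*r^2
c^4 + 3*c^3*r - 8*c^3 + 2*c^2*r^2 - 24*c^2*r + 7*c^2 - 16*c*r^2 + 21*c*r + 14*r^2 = (c - 7)*(c - 1)*(c + r)*(c + 2*r)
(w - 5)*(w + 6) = w^2 + w - 30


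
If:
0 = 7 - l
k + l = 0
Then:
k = -7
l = 7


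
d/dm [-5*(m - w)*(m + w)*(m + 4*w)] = -15*m^2 - 40*m*w + 5*w^2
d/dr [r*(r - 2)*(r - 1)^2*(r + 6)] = 5*r^4 + 8*r^3 - 57*r^2 + 56*r - 12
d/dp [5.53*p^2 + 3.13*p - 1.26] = 11.06*p + 3.13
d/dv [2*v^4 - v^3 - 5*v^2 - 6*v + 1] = 8*v^3 - 3*v^2 - 10*v - 6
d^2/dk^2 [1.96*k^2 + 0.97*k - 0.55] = 3.92000000000000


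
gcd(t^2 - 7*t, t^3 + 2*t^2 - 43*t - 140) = t - 7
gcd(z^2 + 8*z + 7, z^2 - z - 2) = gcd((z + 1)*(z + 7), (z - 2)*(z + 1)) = z + 1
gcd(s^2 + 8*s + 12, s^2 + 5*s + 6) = s + 2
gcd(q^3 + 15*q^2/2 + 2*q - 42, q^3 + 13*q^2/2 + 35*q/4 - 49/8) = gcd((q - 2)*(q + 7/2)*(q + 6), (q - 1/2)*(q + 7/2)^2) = q + 7/2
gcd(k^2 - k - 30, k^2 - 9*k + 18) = k - 6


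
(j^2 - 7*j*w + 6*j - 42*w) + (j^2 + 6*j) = 2*j^2 - 7*j*w + 12*j - 42*w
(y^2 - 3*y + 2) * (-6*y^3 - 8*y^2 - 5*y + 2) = -6*y^5 + 10*y^4 + 7*y^3 + y^2 - 16*y + 4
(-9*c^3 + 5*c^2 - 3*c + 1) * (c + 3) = -9*c^4 - 22*c^3 + 12*c^2 - 8*c + 3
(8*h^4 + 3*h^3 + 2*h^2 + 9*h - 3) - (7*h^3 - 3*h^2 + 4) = 8*h^4 - 4*h^3 + 5*h^2 + 9*h - 7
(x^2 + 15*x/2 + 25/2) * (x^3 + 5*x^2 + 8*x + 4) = x^5 + 25*x^4/2 + 58*x^3 + 253*x^2/2 + 130*x + 50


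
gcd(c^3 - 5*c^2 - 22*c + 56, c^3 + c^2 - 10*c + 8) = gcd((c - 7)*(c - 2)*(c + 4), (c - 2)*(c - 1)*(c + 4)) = c^2 + 2*c - 8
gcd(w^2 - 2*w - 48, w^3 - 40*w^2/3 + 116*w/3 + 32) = w - 8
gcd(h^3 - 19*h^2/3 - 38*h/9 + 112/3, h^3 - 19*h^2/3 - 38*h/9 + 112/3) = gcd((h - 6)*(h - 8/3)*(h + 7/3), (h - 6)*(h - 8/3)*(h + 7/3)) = h^3 - 19*h^2/3 - 38*h/9 + 112/3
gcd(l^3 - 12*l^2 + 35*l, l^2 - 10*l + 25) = l - 5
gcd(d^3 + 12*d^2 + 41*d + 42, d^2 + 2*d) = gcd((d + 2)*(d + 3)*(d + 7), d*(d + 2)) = d + 2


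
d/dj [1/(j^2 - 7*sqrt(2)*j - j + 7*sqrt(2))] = (-2*j + 1 + 7*sqrt(2))/(j^2 - 7*sqrt(2)*j - j + 7*sqrt(2))^2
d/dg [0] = 0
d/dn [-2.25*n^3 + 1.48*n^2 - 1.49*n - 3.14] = -6.75*n^2 + 2.96*n - 1.49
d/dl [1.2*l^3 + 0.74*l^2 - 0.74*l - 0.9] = 3.6*l^2 + 1.48*l - 0.74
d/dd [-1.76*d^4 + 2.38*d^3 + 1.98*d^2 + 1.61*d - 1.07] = -7.04*d^3 + 7.14*d^2 + 3.96*d + 1.61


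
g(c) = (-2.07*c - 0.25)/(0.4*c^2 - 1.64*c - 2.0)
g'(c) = (1.64 - 0.8*c)*(-2.07*c - 0.25)/(0.4*c^2 - 1.64*c - 2.0)^2 - 2.07/(0.4*c^2 - 1.64*c - 2.0)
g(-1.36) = 2.64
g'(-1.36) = 5.30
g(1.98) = 1.18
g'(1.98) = 0.54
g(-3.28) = 0.85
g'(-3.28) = 0.20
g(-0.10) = 0.02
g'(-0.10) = 1.11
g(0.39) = 0.41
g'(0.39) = 0.59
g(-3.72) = 0.77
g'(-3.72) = 0.16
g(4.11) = 4.42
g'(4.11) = 4.71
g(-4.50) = 0.67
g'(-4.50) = 0.11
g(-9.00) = 0.41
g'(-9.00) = 0.03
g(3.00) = 1.95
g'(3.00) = 1.07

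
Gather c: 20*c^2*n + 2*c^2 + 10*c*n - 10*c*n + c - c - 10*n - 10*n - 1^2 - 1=c^2*(20*n + 2) - 20*n - 2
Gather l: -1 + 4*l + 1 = 4*l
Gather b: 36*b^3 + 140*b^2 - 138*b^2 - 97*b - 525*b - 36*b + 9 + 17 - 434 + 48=36*b^3 + 2*b^2 - 658*b - 360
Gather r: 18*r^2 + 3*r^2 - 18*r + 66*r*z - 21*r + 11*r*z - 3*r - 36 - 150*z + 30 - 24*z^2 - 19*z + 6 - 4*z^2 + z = 21*r^2 + r*(77*z - 42) - 28*z^2 - 168*z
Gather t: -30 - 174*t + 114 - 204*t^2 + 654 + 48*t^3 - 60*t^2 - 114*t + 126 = 48*t^3 - 264*t^2 - 288*t + 864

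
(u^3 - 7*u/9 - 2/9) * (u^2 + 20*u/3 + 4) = u^5 + 20*u^4/3 + 29*u^3/9 - 146*u^2/27 - 124*u/27 - 8/9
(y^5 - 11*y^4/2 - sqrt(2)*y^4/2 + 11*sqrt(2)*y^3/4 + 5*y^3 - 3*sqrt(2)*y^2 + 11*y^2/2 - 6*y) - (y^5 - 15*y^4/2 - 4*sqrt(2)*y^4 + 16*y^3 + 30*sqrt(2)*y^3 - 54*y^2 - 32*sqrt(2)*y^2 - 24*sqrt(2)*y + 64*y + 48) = 2*y^4 + 7*sqrt(2)*y^4/2 - 109*sqrt(2)*y^3/4 - 11*y^3 + 29*sqrt(2)*y^2 + 119*y^2/2 - 70*y + 24*sqrt(2)*y - 48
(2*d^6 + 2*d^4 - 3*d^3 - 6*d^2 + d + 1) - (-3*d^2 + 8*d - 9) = 2*d^6 + 2*d^4 - 3*d^3 - 3*d^2 - 7*d + 10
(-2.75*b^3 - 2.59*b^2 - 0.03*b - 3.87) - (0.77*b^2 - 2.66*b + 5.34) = -2.75*b^3 - 3.36*b^2 + 2.63*b - 9.21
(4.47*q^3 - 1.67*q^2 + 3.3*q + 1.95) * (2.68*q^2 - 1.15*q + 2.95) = 11.9796*q^5 - 9.6161*q^4 + 23.951*q^3 - 3.4955*q^2 + 7.4925*q + 5.7525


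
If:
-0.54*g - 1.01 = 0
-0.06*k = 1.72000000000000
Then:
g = -1.87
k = -28.67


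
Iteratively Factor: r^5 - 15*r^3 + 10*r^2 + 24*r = (r - 2)*(r^4 + 2*r^3 - 11*r^2 - 12*r) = (r - 2)*(r + 4)*(r^3 - 2*r^2 - 3*r) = (r - 3)*(r - 2)*(r + 4)*(r^2 + r) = r*(r - 3)*(r - 2)*(r + 4)*(r + 1)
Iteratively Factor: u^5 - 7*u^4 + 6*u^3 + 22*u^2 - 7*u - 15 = (u - 1)*(u^4 - 6*u^3 + 22*u + 15) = (u - 1)*(u + 1)*(u^3 - 7*u^2 + 7*u + 15) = (u - 5)*(u - 1)*(u + 1)*(u^2 - 2*u - 3) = (u - 5)*(u - 3)*(u - 1)*(u + 1)*(u + 1)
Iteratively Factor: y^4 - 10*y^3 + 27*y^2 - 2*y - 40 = (y - 5)*(y^3 - 5*y^2 + 2*y + 8) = (y - 5)*(y - 2)*(y^2 - 3*y - 4) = (y - 5)*(y - 2)*(y + 1)*(y - 4)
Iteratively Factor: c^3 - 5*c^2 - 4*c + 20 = (c - 2)*(c^2 - 3*c - 10) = (c - 5)*(c - 2)*(c + 2)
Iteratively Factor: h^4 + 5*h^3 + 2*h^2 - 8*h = (h)*(h^3 + 5*h^2 + 2*h - 8) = h*(h - 1)*(h^2 + 6*h + 8) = h*(h - 1)*(h + 4)*(h + 2)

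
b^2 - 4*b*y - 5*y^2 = (b - 5*y)*(b + y)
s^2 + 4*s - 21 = (s - 3)*(s + 7)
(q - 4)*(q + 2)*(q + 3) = q^3 + q^2 - 14*q - 24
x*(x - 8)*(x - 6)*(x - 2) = x^4 - 16*x^3 + 76*x^2 - 96*x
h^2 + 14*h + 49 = (h + 7)^2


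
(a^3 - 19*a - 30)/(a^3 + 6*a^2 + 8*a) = (a^2 - 2*a - 15)/(a*(a + 4))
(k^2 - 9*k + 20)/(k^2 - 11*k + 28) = (k - 5)/(k - 7)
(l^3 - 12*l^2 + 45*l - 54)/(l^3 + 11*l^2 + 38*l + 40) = (l^3 - 12*l^2 + 45*l - 54)/(l^3 + 11*l^2 + 38*l + 40)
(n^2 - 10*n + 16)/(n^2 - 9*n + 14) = (n - 8)/(n - 7)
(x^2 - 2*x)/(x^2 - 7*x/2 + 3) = 2*x/(2*x - 3)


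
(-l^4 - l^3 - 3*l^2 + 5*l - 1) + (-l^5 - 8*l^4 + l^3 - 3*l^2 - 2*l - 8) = -l^5 - 9*l^4 - 6*l^2 + 3*l - 9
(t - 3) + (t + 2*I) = 2*t - 3 + 2*I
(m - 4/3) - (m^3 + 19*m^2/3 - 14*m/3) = -m^3 - 19*m^2/3 + 17*m/3 - 4/3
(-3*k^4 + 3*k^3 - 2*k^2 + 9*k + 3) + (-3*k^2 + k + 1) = -3*k^4 + 3*k^3 - 5*k^2 + 10*k + 4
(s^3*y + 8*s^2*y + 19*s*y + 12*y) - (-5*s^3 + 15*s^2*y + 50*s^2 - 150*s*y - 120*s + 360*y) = s^3*y + 5*s^3 - 7*s^2*y - 50*s^2 + 169*s*y + 120*s - 348*y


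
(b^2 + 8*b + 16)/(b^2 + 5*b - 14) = (b^2 + 8*b + 16)/(b^2 + 5*b - 14)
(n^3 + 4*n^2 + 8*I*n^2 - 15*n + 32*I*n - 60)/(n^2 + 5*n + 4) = (n^2 + 8*I*n - 15)/(n + 1)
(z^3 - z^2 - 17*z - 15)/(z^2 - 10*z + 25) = (z^2 + 4*z + 3)/(z - 5)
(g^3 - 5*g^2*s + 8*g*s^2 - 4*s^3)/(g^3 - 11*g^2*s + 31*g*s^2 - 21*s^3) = (g^2 - 4*g*s + 4*s^2)/(g^2 - 10*g*s + 21*s^2)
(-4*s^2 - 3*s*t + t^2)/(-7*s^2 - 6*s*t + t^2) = (4*s - t)/(7*s - t)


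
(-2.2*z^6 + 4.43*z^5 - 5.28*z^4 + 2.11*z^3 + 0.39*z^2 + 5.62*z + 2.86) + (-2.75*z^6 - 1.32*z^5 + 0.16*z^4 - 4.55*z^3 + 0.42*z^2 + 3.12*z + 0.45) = -4.95*z^6 + 3.11*z^5 - 5.12*z^4 - 2.44*z^3 + 0.81*z^2 + 8.74*z + 3.31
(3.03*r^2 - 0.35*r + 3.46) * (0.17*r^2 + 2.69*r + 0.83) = 0.5151*r^4 + 8.0912*r^3 + 2.1616*r^2 + 9.0169*r + 2.8718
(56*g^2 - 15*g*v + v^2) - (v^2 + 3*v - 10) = 56*g^2 - 15*g*v - 3*v + 10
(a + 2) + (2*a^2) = 2*a^2 + a + 2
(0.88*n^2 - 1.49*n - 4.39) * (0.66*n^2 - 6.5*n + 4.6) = 0.5808*n^4 - 6.7034*n^3 + 10.8356*n^2 + 21.681*n - 20.194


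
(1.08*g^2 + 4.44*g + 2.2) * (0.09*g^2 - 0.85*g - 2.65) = 0.0972*g^4 - 0.5184*g^3 - 6.438*g^2 - 13.636*g - 5.83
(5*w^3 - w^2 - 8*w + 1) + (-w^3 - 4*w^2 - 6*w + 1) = 4*w^3 - 5*w^2 - 14*w + 2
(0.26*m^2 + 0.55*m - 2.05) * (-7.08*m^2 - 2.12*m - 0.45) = -1.8408*m^4 - 4.4452*m^3 + 13.231*m^2 + 4.0985*m + 0.9225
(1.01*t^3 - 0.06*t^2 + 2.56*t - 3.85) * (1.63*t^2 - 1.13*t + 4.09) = 1.6463*t^5 - 1.2391*t^4 + 8.3715*t^3 - 9.4137*t^2 + 14.8209*t - 15.7465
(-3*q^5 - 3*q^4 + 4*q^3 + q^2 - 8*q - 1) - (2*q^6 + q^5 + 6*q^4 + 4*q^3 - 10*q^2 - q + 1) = -2*q^6 - 4*q^5 - 9*q^4 + 11*q^2 - 7*q - 2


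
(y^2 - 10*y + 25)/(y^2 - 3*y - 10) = (y - 5)/(y + 2)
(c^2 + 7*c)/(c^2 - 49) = c/(c - 7)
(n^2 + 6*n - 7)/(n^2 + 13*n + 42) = (n - 1)/(n + 6)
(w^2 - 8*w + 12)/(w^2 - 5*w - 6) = (w - 2)/(w + 1)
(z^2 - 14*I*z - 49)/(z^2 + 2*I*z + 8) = (z^2 - 14*I*z - 49)/(z^2 + 2*I*z + 8)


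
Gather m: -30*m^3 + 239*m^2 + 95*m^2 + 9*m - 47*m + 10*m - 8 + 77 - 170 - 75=-30*m^3 + 334*m^2 - 28*m - 176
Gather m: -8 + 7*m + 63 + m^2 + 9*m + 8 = m^2 + 16*m + 63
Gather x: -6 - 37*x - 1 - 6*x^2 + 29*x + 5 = -6*x^2 - 8*x - 2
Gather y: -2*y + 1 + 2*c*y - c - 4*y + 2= -c + y*(2*c - 6) + 3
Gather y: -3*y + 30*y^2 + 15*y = 30*y^2 + 12*y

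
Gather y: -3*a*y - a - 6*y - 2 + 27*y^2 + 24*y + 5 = -a + 27*y^2 + y*(18 - 3*a) + 3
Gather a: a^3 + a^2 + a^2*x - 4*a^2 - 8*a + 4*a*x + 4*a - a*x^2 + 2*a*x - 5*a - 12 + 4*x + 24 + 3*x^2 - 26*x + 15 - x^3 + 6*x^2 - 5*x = a^3 + a^2*(x - 3) + a*(-x^2 + 6*x - 9) - x^3 + 9*x^2 - 27*x + 27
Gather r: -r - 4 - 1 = -r - 5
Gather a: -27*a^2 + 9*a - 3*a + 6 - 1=-27*a^2 + 6*a + 5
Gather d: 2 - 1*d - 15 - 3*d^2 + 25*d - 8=-3*d^2 + 24*d - 21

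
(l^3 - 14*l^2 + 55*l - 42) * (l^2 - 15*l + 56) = l^5 - 29*l^4 + 321*l^3 - 1651*l^2 + 3710*l - 2352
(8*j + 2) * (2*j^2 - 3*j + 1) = 16*j^3 - 20*j^2 + 2*j + 2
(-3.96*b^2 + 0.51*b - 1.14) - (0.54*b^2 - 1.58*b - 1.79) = -4.5*b^2 + 2.09*b + 0.65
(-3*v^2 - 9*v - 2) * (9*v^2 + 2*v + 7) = -27*v^4 - 87*v^3 - 57*v^2 - 67*v - 14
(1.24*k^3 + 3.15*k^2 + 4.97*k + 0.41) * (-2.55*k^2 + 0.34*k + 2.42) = -3.162*k^5 - 7.6109*k^4 - 8.6017*k^3 + 8.2673*k^2 + 12.1668*k + 0.9922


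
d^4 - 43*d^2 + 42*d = d*(d - 6)*(d - 1)*(d + 7)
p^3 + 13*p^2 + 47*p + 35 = (p + 1)*(p + 5)*(p + 7)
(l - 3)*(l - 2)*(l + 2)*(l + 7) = l^4 + 4*l^3 - 25*l^2 - 16*l + 84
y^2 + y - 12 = (y - 3)*(y + 4)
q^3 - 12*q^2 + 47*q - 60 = (q - 5)*(q - 4)*(q - 3)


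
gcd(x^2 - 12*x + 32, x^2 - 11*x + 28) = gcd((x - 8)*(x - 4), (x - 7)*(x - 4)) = x - 4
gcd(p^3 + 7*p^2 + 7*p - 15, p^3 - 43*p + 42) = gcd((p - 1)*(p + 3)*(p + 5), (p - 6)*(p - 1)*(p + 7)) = p - 1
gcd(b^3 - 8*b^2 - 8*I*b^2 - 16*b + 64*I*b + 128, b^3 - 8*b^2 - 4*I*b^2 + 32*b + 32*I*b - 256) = b - 8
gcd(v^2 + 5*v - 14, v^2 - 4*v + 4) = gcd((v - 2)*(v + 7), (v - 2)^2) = v - 2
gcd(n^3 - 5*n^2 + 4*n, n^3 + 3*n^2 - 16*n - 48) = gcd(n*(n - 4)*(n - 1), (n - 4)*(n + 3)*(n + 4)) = n - 4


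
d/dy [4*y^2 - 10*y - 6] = 8*y - 10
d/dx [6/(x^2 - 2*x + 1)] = 12*(1 - x)/(x^2 - 2*x + 1)^2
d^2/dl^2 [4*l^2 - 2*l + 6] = 8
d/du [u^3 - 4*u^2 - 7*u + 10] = 3*u^2 - 8*u - 7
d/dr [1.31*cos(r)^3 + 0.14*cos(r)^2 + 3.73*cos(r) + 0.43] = (3.93*sin(r)^2 - 0.28*cos(r) - 7.66)*sin(r)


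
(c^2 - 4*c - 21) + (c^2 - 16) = 2*c^2 - 4*c - 37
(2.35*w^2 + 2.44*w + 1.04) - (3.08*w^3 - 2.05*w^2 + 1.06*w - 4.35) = -3.08*w^3 + 4.4*w^2 + 1.38*w + 5.39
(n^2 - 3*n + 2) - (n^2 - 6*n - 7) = 3*n + 9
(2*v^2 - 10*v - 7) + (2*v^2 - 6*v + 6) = 4*v^2 - 16*v - 1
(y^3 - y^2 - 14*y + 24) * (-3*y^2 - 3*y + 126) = -3*y^5 + 171*y^3 - 156*y^2 - 1836*y + 3024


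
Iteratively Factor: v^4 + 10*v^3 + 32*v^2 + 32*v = (v + 4)*(v^3 + 6*v^2 + 8*v) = v*(v + 4)*(v^2 + 6*v + 8) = v*(v + 4)^2*(v + 2)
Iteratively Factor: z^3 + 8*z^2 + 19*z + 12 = (z + 1)*(z^2 + 7*z + 12) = (z + 1)*(z + 3)*(z + 4)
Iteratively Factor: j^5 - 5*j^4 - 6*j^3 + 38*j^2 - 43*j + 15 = (j - 5)*(j^4 - 6*j^2 + 8*j - 3) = (j - 5)*(j - 1)*(j^3 + j^2 - 5*j + 3) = (j - 5)*(j - 1)^2*(j^2 + 2*j - 3) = (j - 5)*(j - 1)^2*(j + 3)*(j - 1)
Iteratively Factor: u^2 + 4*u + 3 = (u + 3)*(u + 1)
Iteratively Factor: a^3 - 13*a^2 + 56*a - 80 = (a - 4)*(a^2 - 9*a + 20) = (a - 4)^2*(a - 5)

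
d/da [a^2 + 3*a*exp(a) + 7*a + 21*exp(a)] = 3*a*exp(a) + 2*a + 24*exp(a) + 7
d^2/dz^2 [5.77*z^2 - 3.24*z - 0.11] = 11.5400000000000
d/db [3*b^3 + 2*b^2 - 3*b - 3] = 9*b^2 + 4*b - 3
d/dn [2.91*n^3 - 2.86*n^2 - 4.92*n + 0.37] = 8.73*n^2 - 5.72*n - 4.92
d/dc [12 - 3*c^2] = -6*c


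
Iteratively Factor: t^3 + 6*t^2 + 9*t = (t + 3)*(t^2 + 3*t) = t*(t + 3)*(t + 3)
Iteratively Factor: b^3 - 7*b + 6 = (b - 2)*(b^2 + 2*b - 3) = (b - 2)*(b - 1)*(b + 3)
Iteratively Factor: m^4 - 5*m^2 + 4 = (m - 2)*(m^3 + 2*m^2 - m - 2) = (m - 2)*(m + 2)*(m^2 - 1) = (m - 2)*(m + 1)*(m + 2)*(m - 1)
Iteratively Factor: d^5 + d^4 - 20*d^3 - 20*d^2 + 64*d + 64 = (d - 2)*(d^4 + 3*d^3 - 14*d^2 - 48*d - 32) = (d - 2)*(d + 1)*(d^3 + 2*d^2 - 16*d - 32) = (d - 2)*(d + 1)*(d + 2)*(d^2 - 16) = (d - 4)*(d - 2)*(d + 1)*(d + 2)*(d + 4)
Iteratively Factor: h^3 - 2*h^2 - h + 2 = (h - 1)*(h^2 - h - 2) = (h - 2)*(h - 1)*(h + 1)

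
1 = 1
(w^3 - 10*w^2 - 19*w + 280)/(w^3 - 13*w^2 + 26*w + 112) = (w + 5)/(w + 2)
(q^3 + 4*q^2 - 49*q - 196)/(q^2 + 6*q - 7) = (q^2 - 3*q - 28)/(q - 1)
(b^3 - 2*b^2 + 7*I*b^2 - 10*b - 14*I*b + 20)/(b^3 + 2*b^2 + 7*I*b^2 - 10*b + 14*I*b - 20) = (b - 2)/(b + 2)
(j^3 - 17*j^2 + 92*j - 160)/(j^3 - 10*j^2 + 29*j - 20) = (j - 8)/(j - 1)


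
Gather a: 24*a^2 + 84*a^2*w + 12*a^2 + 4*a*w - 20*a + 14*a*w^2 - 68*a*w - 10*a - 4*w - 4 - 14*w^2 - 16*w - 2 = a^2*(84*w + 36) + a*(14*w^2 - 64*w - 30) - 14*w^2 - 20*w - 6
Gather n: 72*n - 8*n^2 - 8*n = -8*n^2 + 64*n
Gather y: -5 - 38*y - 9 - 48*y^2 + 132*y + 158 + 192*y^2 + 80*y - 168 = 144*y^2 + 174*y - 24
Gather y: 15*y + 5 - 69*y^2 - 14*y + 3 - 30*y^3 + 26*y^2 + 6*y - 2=-30*y^3 - 43*y^2 + 7*y + 6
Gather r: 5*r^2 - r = 5*r^2 - r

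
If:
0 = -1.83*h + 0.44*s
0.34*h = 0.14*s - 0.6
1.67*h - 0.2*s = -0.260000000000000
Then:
No Solution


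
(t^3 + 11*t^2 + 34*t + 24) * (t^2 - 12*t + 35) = t^5 - t^4 - 63*t^3 + t^2 + 902*t + 840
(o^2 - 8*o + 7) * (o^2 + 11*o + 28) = o^4 + 3*o^3 - 53*o^2 - 147*o + 196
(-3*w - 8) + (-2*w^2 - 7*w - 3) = -2*w^2 - 10*w - 11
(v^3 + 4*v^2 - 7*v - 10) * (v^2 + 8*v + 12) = v^5 + 12*v^4 + 37*v^3 - 18*v^2 - 164*v - 120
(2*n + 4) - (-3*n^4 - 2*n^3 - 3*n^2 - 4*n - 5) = 3*n^4 + 2*n^3 + 3*n^2 + 6*n + 9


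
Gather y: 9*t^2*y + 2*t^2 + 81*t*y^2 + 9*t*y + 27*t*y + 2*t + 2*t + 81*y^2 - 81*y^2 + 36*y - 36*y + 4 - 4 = 2*t^2 + 81*t*y^2 + 4*t + y*(9*t^2 + 36*t)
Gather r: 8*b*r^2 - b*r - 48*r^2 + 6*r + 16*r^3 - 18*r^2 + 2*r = 16*r^3 + r^2*(8*b - 66) + r*(8 - b)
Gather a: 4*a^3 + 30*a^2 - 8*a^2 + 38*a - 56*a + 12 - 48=4*a^3 + 22*a^2 - 18*a - 36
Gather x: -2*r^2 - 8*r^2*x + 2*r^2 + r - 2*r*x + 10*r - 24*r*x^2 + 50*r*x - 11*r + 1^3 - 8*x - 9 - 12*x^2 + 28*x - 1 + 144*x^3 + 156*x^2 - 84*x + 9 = 144*x^3 + x^2*(144 - 24*r) + x*(-8*r^2 + 48*r - 64)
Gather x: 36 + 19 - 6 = 49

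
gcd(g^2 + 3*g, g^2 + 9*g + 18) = g + 3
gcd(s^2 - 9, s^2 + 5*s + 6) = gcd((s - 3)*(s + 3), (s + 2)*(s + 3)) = s + 3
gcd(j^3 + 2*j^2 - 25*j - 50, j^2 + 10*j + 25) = j + 5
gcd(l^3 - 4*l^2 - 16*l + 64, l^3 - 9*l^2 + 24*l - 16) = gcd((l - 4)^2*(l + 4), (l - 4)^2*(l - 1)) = l^2 - 8*l + 16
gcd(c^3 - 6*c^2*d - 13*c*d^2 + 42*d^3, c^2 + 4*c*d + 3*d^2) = c + 3*d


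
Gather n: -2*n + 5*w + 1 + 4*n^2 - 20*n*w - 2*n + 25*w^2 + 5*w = 4*n^2 + n*(-20*w - 4) + 25*w^2 + 10*w + 1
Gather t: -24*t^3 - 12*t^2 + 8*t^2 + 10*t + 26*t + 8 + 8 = -24*t^3 - 4*t^2 + 36*t + 16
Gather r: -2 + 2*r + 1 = 2*r - 1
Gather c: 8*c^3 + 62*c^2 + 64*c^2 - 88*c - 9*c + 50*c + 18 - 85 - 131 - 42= 8*c^3 + 126*c^2 - 47*c - 240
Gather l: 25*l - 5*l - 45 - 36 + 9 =20*l - 72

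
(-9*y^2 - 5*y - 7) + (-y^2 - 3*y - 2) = -10*y^2 - 8*y - 9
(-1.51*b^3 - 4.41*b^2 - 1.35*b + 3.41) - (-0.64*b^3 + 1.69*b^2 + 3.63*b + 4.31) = -0.87*b^3 - 6.1*b^2 - 4.98*b - 0.899999999999999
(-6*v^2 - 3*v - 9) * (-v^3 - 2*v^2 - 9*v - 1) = 6*v^5 + 15*v^4 + 69*v^3 + 51*v^2 + 84*v + 9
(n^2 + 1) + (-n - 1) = n^2 - n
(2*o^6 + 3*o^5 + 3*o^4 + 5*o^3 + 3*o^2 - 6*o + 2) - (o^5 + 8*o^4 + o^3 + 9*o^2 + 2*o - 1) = 2*o^6 + 2*o^5 - 5*o^4 + 4*o^3 - 6*o^2 - 8*o + 3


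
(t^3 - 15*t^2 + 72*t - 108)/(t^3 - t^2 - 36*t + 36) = (t^2 - 9*t + 18)/(t^2 + 5*t - 6)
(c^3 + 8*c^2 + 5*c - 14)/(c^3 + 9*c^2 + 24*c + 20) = (c^2 + 6*c - 7)/(c^2 + 7*c + 10)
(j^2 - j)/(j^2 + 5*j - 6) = j/(j + 6)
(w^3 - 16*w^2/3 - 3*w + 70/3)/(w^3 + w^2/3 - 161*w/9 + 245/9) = 3*(w^2 - 3*w - 10)/(3*w^2 + 8*w - 35)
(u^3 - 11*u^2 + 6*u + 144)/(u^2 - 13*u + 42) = (u^2 - 5*u - 24)/(u - 7)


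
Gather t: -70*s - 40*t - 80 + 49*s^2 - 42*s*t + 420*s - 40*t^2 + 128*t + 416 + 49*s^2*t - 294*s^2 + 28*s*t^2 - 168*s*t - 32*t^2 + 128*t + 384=-245*s^2 + 350*s + t^2*(28*s - 72) + t*(49*s^2 - 210*s + 216) + 720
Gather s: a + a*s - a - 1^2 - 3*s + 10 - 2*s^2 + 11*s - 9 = -2*s^2 + s*(a + 8)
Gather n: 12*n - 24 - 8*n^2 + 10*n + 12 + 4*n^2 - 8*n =-4*n^2 + 14*n - 12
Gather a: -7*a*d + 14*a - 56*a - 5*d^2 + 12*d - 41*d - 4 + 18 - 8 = a*(-7*d - 42) - 5*d^2 - 29*d + 6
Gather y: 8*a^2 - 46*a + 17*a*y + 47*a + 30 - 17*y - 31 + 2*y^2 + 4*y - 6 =8*a^2 + a + 2*y^2 + y*(17*a - 13) - 7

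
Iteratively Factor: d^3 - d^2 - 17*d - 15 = (d + 1)*(d^2 - 2*d - 15) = (d + 1)*(d + 3)*(d - 5)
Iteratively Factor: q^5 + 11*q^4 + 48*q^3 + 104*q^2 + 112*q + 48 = (q + 2)*(q^4 + 9*q^3 + 30*q^2 + 44*q + 24) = (q + 2)*(q + 3)*(q^3 + 6*q^2 + 12*q + 8) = (q + 2)^2*(q + 3)*(q^2 + 4*q + 4) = (q + 2)^3*(q + 3)*(q + 2)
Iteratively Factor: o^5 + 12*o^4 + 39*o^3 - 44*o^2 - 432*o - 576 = (o + 4)*(o^4 + 8*o^3 + 7*o^2 - 72*o - 144) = (o + 3)*(o + 4)*(o^3 + 5*o^2 - 8*o - 48) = (o + 3)*(o + 4)^2*(o^2 + o - 12) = (o - 3)*(o + 3)*(o + 4)^2*(o + 4)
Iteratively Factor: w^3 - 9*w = (w + 3)*(w^2 - 3*w) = (w - 3)*(w + 3)*(w)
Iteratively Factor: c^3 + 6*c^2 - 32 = (c + 4)*(c^2 + 2*c - 8) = (c + 4)^2*(c - 2)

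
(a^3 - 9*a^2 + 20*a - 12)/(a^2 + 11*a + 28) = (a^3 - 9*a^2 + 20*a - 12)/(a^2 + 11*a + 28)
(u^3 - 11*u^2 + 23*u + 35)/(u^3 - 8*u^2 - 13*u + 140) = (u + 1)/(u + 4)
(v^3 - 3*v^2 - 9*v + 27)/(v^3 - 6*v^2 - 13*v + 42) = (v^2 - 6*v + 9)/(v^2 - 9*v + 14)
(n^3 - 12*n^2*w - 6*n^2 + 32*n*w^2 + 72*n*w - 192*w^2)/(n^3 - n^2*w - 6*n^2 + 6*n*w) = (-n^2 + 12*n*w - 32*w^2)/(n*(-n + w))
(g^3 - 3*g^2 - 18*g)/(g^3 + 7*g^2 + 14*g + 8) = g*(g^2 - 3*g - 18)/(g^3 + 7*g^2 + 14*g + 8)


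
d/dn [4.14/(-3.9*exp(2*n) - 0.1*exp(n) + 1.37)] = (32.292*exp(n) + 0.414)*exp(n)/(3.9*exp(2*n) + 0.1*exp(n) - 1.37)^2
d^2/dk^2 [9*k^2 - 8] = 18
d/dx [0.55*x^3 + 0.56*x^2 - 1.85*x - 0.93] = 1.65*x^2 + 1.12*x - 1.85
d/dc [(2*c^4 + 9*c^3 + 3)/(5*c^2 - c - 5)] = (c^2*(-8*c - 27)*(-5*c^2 + c + 5) - (10*c - 1)*(2*c^4 + 9*c^3 + 3))/(-5*c^2 + c + 5)^2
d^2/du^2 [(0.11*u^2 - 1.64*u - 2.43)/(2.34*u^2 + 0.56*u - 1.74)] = (-18.248256*u^3 - 77.146992*u^2 - 59.170176*u - 23.842032)/(12.812904*u^6 + 9.199008*u^5 - 26.38116*u^4 - 13.50496*u^3 + 19.61676*u^2 + 5.086368*u - 5.268024)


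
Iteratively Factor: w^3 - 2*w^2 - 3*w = (w)*(w^2 - 2*w - 3) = w*(w + 1)*(w - 3)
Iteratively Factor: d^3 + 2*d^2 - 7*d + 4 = (d - 1)*(d^2 + 3*d - 4) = (d - 1)*(d + 4)*(d - 1)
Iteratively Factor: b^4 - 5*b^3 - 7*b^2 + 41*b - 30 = (b - 1)*(b^3 - 4*b^2 - 11*b + 30) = (b - 1)*(b + 3)*(b^2 - 7*b + 10) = (b - 2)*(b - 1)*(b + 3)*(b - 5)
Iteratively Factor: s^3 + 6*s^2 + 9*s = (s + 3)*(s^2 + 3*s) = s*(s + 3)*(s + 3)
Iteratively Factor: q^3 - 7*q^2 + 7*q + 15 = (q - 5)*(q^2 - 2*q - 3) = (q - 5)*(q + 1)*(q - 3)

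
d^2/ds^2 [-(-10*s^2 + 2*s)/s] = 0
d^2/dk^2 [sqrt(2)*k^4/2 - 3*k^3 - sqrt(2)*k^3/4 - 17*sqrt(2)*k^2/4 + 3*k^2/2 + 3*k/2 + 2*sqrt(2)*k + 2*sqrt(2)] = 6*sqrt(2)*k^2 - 18*k - 3*sqrt(2)*k/2 - 17*sqrt(2)/2 + 3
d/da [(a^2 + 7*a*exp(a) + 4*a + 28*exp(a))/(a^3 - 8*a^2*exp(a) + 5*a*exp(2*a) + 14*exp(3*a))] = (-(a^2 + 7*a*exp(a) + 4*a + 28*exp(a))*(-8*a^2*exp(a) + 3*a^2 + 10*a*exp(2*a) - 16*a*exp(a) + 42*exp(3*a) + 5*exp(2*a)) + (a^3 - 8*a^2*exp(a) + 5*a*exp(2*a) + 14*exp(3*a))*(7*a*exp(a) + 2*a + 35*exp(a) + 4))/(a^3 - 8*a^2*exp(a) + 5*a*exp(2*a) + 14*exp(3*a))^2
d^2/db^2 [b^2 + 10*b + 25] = 2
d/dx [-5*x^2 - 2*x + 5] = -10*x - 2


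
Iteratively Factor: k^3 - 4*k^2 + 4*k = (k)*(k^2 - 4*k + 4) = k*(k - 2)*(k - 2)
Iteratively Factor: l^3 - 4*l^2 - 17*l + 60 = (l - 3)*(l^2 - l - 20) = (l - 5)*(l - 3)*(l + 4)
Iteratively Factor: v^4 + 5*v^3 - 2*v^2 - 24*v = (v + 3)*(v^3 + 2*v^2 - 8*v) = v*(v + 3)*(v^2 + 2*v - 8) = v*(v + 3)*(v + 4)*(v - 2)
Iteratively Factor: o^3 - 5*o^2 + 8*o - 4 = (o - 2)*(o^2 - 3*o + 2) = (o - 2)^2*(o - 1)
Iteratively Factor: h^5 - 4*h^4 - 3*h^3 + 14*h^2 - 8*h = (h - 4)*(h^4 - 3*h^2 + 2*h) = (h - 4)*(h - 1)*(h^3 + h^2 - 2*h) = (h - 4)*(h - 1)*(h + 2)*(h^2 - h) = h*(h - 4)*(h - 1)*(h + 2)*(h - 1)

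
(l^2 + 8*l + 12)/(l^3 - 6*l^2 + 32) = (l + 6)/(l^2 - 8*l + 16)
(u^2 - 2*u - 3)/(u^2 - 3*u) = (u + 1)/u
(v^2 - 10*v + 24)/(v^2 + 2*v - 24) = (v - 6)/(v + 6)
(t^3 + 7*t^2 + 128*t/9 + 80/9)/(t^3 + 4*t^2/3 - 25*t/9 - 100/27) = 3*(t + 4)/(3*t - 5)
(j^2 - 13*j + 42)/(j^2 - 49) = (j - 6)/(j + 7)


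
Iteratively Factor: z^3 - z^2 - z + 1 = (z + 1)*(z^2 - 2*z + 1) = (z - 1)*(z + 1)*(z - 1)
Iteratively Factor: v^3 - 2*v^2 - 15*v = (v + 3)*(v^2 - 5*v) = v*(v + 3)*(v - 5)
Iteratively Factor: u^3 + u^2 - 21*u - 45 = (u - 5)*(u^2 + 6*u + 9) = (u - 5)*(u + 3)*(u + 3)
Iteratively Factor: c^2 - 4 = (c + 2)*(c - 2)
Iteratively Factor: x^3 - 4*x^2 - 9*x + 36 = (x - 3)*(x^2 - x - 12) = (x - 3)*(x + 3)*(x - 4)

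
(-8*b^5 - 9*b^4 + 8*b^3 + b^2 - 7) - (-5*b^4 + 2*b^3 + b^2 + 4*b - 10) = -8*b^5 - 4*b^4 + 6*b^3 - 4*b + 3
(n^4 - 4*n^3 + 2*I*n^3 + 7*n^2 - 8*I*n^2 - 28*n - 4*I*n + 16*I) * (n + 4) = n^5 + 2*I*n^4 - 9*n^3 - 36*I*n^2 - 112*n + 64*I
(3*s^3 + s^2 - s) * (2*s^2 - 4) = 6*s^5 + 2*s^4 - 14*s^3 - 4*s^2 + 4*s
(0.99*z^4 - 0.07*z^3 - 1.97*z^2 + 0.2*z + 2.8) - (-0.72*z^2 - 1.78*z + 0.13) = 0.99*z^4 - 0.07*z^3 - 1.25*z^2 + 1.98*z + 2.67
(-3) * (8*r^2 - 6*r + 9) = -24*r^2 + 18*r - 27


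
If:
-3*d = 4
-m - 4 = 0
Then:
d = -4/3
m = -4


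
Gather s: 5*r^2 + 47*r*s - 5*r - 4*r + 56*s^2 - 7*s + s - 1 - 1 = 5*r^2 - 9*r + 56*s^2 + s*(47*r - 6) - 2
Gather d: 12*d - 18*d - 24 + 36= 12 - 6*d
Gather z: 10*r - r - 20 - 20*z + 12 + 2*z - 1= 9*r - 18*z - 9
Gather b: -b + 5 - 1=4 - b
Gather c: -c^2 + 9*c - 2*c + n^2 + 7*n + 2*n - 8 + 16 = -c^2 + 7*c + n^2 + 9*n + 8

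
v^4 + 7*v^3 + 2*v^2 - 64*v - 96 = (v - 3)*(v + 2)*(v + 4)^2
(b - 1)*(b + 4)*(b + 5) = b^3 + 8*b^2 + 11*b - 20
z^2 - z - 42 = (z - 7)*(z + 6)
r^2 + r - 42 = (r - 6)*(r + 7)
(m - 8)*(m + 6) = m^2 - 2*m - 48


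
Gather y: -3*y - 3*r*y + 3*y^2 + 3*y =-3*r*y + 3*y^2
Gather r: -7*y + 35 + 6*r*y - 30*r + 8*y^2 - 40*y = r*(6*y - 30) + 8*y^2 - 47*y + 35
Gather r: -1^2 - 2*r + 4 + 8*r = 6*r + 3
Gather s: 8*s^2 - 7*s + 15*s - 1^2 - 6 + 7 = 8*s^2 + 8*s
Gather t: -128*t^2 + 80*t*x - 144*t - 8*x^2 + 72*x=-128*t^2 + t*(80*x - 144) - 8*x^2 + 72*x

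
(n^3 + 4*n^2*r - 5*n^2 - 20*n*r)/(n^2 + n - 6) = n*(n^2 + 4*n*r - 5*n - 20*r)/(n^2 + n - 6)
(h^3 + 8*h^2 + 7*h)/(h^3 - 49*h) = (h + 1)/(h - 7)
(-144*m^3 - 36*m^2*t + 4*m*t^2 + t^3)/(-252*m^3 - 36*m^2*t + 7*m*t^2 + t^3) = (4*m + t)/(7*m + t)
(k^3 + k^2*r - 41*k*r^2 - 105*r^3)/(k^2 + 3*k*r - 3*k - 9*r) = (k^2 - 2*k*r - 35*r^2)/(k - 3)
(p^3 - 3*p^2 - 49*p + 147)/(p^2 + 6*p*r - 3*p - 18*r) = (p^2 - 49)/(p + 6*r)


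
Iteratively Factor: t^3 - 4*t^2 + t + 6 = (t - 2)*(t^2 - 2*t - 3) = (t - 2)*(t + 1)*(t - 3)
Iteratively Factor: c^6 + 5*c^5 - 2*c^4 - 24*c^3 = (c)*(c^5 + 5*c^4 - 2*c^3 - 24*c^2) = c^2*(c^4 + 5*c^3 - 2*c^2 - 24*c) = c^2*(c + 4)*(c^3 + c^2 - 6*c) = c^2*(c - 2)*(c + 4)*(c^2 + 3*c) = c^3*(c - 2)*(c + 4)*(c + 3)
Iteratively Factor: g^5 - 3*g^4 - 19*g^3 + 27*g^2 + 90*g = (g + 3)*(g^4 - 6*g^3 - g^2 + 30*g) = (g - 5)*(g + 3)*(g^3 - g^2 - 6*g) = g*(g - 5)*(g + 3)*(g^2 - g - 6) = g*(g - 5)*(g + 2)*(g + 3)*(g - 3)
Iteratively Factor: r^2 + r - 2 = (r + 2)*(r - 1)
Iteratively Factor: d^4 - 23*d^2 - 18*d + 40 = (d + 2)*(d^3 - 2*d^2 - 19*d + 20) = (d - 5)*(d + 2)*(d^2 + 3*d - 4) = (d - 5)*(d + 2)*(d + 4)*(d - 1)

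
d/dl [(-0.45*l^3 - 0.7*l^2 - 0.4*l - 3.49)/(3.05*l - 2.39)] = (-2.745*l^3 + 1.0915*l^2 + 3.346*l + 11.6005)/(9.3025*l^2 - 14.579*l + 5.7121)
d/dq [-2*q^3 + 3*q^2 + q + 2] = -6*q^2 + 6*q + 1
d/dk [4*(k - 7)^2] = 8*k - 56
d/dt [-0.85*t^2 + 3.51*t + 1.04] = 3.51 - 1.7*t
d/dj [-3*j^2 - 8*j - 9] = -6*j - 8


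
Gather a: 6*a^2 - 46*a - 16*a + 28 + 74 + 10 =6*a^2 - 62*a + 112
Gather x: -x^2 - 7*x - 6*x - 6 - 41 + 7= -x^2 - 13*x - 40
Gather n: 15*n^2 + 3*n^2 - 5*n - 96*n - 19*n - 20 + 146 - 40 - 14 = 18*n^2 - 120*n + 72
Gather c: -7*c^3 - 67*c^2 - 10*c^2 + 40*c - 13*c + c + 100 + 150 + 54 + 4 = -7*c^3 - 77*c^2 + 28*c + 308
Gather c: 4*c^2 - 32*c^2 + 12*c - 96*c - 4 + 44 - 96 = -28*c^2 - 84*c - 56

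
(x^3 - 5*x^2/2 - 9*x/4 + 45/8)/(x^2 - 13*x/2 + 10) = (x^2 - 9/4)/(x - 4)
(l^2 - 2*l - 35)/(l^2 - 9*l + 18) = (l^2 - 2*l - 35)/(l^2 - 9*l + 18)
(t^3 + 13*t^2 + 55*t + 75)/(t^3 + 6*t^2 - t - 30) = (t + 5)/(t - 2)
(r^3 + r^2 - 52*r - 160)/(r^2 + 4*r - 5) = (r^2 - 4*r - 32)/(r - 1)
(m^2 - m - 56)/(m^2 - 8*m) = (m + 7)/m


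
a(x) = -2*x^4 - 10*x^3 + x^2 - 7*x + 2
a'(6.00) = -2803.00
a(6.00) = -4756.00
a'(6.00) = -2803.00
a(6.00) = -4756.00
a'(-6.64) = 999.07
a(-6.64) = -867.67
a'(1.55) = -105.77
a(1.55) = -55.23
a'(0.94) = -38.27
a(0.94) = -13.56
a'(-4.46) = 97.06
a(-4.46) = 148.93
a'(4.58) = -1395.71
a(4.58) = -1849.82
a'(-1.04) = -32.53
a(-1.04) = 19.27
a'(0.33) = -9.89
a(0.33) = -0.58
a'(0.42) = -12.04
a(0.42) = -1.57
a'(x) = -8*x^3 - 30*x^2 + 2*x - 7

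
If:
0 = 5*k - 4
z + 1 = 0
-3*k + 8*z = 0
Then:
No Solution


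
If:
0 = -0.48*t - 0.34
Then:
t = -0.71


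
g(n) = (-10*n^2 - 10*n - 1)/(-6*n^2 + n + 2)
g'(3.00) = -0.34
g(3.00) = 2.47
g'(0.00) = -4.75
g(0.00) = -0.50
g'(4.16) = -0.15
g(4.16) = 2.21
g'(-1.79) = -0.42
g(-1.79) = 0.80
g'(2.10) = -0.87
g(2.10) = 2.96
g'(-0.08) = -4.32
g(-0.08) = -0.14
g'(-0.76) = -4.02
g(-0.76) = -0.37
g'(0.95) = -21.65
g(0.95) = 7.92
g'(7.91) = -0.04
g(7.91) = 1.93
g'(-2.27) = -0.27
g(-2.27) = 0.96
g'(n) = (-20*n - 10)/(-6*n^2 + n + 2) + (12*n - 1)*(-10*n^2 - 10*n - 1)/(-6*n^2 + n + 2)^2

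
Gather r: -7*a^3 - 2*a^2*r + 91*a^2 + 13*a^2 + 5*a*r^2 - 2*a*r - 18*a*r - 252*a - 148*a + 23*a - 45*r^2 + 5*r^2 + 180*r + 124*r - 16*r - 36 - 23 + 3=-7*a^3 + 104*a^2 - 377*a + r^2*(5*a - 40) + r*(-2*a^2 - 20*a + 288) - 56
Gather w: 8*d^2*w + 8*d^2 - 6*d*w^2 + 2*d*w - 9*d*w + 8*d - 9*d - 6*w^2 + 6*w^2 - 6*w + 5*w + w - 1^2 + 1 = 8*d^2 - 6*d*w^2 - d + w*(8*d^2 - 7*d)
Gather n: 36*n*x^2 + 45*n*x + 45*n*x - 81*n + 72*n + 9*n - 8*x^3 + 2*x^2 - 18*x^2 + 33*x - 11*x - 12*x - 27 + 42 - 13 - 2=n*(36*x^2 + 90*x) - 8*x^3 - 16*x^2 + 10*x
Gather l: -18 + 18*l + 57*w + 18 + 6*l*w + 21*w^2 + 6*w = l*(6*w + 18) + 21*w^2 + 63*w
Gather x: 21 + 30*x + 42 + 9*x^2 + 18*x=9*x^2 + 48*x + 63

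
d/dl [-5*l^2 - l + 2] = -10*l - 1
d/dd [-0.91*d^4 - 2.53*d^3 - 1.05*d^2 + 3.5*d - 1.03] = -3.64*d^3 - 7.59*d^2 - 2.1*d + 3.5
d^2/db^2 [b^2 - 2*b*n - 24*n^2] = 2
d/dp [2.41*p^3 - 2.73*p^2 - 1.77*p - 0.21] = 7.23*p^2 - 5.46*p - 1.77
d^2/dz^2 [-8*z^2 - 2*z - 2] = -16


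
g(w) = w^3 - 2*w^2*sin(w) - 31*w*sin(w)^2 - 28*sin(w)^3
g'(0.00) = 0.00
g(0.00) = 0.00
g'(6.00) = 136.66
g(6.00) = 222.21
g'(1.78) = 13.31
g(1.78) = -79.57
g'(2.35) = 104.67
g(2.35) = -41.84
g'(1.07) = -84.25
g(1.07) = -45.21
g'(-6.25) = 52.66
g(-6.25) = -246.52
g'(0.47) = -34.07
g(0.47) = -5.69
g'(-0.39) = -24.63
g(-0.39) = 3.34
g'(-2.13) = 80.34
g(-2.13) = 62.53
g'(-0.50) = -37.76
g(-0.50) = 6.76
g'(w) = -2*w^2*cos(w) + 3*w^2 - 62*w*sin(w)*cos(w) - 4*w*sin(w) - 84*sin(w)^2*cos(w) - 31*sin(w)^2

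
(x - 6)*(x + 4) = x^2 - 2*x - 24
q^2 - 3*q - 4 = (q - 4)*(q + 1)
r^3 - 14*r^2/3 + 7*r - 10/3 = (r - 2)*(r - 5/3)*(r - 1)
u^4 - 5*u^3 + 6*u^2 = u^2*(u - 3)*(u - 2)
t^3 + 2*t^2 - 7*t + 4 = (t - 1)^2*(t + 4)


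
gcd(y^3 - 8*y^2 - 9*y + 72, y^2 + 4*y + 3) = y + 3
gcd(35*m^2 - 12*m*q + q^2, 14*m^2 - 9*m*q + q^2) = -7*m + q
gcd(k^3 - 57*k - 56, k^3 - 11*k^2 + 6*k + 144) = k - 8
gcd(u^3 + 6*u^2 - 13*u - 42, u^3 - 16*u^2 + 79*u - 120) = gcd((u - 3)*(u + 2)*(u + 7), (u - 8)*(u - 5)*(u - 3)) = u - 3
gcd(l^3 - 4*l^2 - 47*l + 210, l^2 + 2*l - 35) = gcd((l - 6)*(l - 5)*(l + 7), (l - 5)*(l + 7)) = l^2 + 2*l - 35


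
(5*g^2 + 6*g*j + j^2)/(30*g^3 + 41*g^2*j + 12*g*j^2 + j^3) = 1/(6*g + j)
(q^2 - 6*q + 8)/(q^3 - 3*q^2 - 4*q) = (q - 2)/(q*(q + 1))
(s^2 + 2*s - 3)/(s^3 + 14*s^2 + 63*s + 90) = (s - 1)/(s^2 + 11*s + 30)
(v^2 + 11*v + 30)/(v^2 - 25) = (v + 6)/(v - 5)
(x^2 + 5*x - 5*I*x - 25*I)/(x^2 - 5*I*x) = (x + 5)/x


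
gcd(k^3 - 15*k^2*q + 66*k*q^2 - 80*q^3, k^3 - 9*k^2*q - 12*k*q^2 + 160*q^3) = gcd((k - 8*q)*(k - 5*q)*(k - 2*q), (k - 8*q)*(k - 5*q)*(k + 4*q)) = k^2 - 13*k*q + 40*q^2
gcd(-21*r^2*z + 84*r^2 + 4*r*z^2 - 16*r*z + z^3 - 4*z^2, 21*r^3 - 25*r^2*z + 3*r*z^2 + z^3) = -21*r^2 + 4*r*z + z^2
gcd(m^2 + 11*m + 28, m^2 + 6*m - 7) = m + 7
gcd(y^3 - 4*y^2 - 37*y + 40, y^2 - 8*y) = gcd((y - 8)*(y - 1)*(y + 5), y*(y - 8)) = y - 8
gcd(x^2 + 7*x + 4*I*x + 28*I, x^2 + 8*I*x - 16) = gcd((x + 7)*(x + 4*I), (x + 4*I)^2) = x + 4*I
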